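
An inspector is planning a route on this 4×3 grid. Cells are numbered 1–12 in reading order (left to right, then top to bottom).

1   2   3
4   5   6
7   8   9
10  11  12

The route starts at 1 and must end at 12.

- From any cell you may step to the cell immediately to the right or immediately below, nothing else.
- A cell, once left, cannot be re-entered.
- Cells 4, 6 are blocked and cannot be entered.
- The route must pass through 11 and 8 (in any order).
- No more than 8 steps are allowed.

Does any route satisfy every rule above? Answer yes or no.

yes

One route that works: 1 → 2 → 5 → 8 → 11 → 12.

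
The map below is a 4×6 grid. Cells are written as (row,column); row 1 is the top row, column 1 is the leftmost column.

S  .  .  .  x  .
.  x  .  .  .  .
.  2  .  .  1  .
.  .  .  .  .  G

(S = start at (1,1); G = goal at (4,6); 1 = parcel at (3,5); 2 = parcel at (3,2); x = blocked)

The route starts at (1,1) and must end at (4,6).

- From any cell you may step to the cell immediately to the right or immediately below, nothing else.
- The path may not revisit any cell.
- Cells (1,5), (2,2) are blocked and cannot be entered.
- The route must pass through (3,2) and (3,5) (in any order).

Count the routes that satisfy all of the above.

A right/down-only route from (1,1) to (4,6) makes exactly 3 down-moves and 5 right-moves in some order.
With no other constraints that would be C(8,3) = 56 routes.
A monotone route can only reach the required cells in the order (3,2), (3,5), so split there and multiply the segment counts (each segment already excludes blocked cells): (1,1)→(3,2): 1; (3,2)→(3,5): 1; (3,5)→(4,6): 2; product = 2.
That gives 2 routes.

2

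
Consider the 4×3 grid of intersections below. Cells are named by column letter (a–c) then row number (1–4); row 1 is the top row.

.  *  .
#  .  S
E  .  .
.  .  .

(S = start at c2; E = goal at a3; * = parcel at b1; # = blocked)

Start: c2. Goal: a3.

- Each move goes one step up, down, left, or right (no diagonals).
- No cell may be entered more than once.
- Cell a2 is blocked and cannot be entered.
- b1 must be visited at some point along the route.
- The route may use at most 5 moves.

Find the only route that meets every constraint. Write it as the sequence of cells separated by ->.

The budget equals the shortest possible length, so every move has to be on a shortest route through the required cells.
Route from c2: up to c1, left to b1, 2× down (reaching b3), left to a3 — 5 moves in all.
Check: all required cells visited; 5 ≤ 5 moves.

c2 -> c1 -> b1 -> b2 -> b3 -> a3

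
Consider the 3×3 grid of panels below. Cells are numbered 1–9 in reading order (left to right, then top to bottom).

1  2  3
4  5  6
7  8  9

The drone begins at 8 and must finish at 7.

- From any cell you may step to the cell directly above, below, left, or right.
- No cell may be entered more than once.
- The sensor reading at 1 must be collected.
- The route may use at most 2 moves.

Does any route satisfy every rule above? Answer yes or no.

Even ignoring the no-revisit rule, getting from 8 to 7 via 1 needs at least 3 + 2 = 5 moves (Manhattan distance per leg), which exceeds the 2-move limit.

no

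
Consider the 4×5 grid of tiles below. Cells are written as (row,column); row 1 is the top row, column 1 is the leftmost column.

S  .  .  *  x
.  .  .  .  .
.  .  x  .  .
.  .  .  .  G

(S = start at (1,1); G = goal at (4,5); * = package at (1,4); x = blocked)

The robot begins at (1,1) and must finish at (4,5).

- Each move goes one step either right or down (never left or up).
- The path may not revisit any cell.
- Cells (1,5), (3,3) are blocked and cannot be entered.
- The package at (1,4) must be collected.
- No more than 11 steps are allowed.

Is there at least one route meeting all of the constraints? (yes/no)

One route that works: (1,1) → (1,2) → (1,3) → (1,4) → (2,4) → (3,4) → (4,4) → (4,5).

yes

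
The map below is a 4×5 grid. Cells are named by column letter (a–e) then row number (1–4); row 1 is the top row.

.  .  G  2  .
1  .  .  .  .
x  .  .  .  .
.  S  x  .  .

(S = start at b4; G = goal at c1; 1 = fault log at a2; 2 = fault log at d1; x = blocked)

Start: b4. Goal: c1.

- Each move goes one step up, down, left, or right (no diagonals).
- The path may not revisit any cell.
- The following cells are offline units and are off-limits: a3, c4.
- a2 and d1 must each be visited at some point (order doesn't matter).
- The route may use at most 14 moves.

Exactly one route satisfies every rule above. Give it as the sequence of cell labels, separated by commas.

b4, b3, c3, d3, e3, e2, e1, d1, d2, c2, b2, a2, a1, b1, c1

Any route must reach a2 and d1 and still end at c1 within 14 moves, so the order of the required stops is forced.
Route from b4: up to b3, 3× right (reaching e3), 2× up (reaching e1), left to d1, down to d2, 3× left (reaching a2), up to a1, 2× right (reaching c1) — 14 moves in all.
Check: all required cells visited; 14 ≤ 14 moves.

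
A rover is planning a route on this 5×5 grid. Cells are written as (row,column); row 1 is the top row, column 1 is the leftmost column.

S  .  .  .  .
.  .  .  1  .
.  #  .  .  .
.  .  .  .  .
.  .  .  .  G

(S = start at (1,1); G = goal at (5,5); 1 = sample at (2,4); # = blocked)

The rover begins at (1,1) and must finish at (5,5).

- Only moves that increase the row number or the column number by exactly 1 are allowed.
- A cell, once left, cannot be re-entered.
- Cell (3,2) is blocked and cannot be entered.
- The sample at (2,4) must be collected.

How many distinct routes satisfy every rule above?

A right/down-only route from (1,1) to (5,5) makes exactly 4 down-moves and 4 right-moves in some order.
With no other constraints that would be C(8,4) = 70 routes.
Split at (2,4) and multiply the segment counts (each segment already excludes blocked cells): (1,1)→(2,4): 4; (2,4)→(5,5): 4; product = 16.
That gives 16 routes.

16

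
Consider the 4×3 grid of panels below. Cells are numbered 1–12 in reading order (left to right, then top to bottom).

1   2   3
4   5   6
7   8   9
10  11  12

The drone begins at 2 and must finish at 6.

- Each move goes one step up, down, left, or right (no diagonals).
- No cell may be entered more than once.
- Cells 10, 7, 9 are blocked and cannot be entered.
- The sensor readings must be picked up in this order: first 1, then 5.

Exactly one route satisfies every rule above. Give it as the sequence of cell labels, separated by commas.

2, 1, 4, 5, 6

The waypoints must appear in the order 1, 5, with no cell reused.
Route from 2: left 1 to 1, down 1 to 4, right 2 to 6 — 4 moves in all.
Check: order respected (1 at step 1, 5 at step 3).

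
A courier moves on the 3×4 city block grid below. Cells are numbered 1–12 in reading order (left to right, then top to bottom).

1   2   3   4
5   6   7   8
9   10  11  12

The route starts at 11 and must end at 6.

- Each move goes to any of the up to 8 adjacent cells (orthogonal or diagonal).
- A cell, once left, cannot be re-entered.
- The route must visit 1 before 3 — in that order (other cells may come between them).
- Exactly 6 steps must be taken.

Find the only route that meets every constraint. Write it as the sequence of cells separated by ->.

The waypoints must appear in the order 1, 3, with no cell reused.
Route from 11: left to 10, up-left to 5, up to 1, 2× right (reaching 3), down-left to 6 — 6 moves in all.
Check: order respected (1 at step 3, 3 at step 5); 6 moves as required.

11 -> 10 -> 5 -> 1 -> 2 -> 3 -> 6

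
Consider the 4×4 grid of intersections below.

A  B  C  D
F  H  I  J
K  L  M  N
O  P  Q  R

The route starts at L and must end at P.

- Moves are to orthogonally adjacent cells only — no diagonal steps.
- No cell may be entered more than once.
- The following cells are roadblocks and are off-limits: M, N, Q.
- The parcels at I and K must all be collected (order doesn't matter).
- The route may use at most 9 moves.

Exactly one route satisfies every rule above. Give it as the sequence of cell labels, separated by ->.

Any route must reach I and K and still end at P within 9 moves, so the order of the required stops is forced.
Route from L: up to H, right to I, up to C, 2× left (reaching A), 3× down (reaching O), right to P — 9 moves in all.
Check: all required cells visited; 9 ≤ 9 moves.

L -> H -> I -> C -> B -> A -> F -> K -> O -> P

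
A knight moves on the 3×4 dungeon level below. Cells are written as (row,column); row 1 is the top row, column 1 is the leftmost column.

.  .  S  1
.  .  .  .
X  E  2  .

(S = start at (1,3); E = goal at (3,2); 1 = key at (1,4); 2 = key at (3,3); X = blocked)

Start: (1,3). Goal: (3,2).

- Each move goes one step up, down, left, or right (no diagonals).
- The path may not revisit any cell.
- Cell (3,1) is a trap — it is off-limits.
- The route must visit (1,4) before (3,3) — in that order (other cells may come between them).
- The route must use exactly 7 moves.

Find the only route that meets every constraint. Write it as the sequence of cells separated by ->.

(1,3) -> (1,4) -> (2,4) -> (3,4) -> (3,3) -> (2,3) -> (2,2) -> (3,2)

The waypoints must appear in the order (1,4), (3,3), with no cell reused.
Route from (1,3): right to (1,4), 2× down (reaching (3,4)), left to (3,3), up to (2,3), left to (2,2), down to (3,2) — 7 moves in all.
Check: order respected (1 at step 1, 2 at step 4); 7 moves as required.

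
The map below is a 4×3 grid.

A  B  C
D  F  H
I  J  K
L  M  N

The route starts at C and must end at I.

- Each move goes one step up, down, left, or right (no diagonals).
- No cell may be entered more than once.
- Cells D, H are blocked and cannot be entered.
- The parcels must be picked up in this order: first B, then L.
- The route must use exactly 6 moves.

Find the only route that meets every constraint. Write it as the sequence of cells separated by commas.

The waypoints must appear in the order B, L, with no cell reused.
Route from C: left to B, 3× down (reaching M), left to L, up to I — 6 moves in all.
Check: order respected (B at step 1, L at step 5); 6 moves as required.

C, B, F, J, M, L, I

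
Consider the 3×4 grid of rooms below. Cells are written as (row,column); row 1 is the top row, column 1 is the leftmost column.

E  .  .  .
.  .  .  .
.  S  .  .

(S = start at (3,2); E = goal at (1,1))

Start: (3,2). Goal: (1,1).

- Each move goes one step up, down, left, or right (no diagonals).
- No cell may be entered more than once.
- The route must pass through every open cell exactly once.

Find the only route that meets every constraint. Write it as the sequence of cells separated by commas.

(3,2), (3,1), (2,1), (2,2), (2,3), (3,3), (3,4), (2,4), (1,4), (1,3), (1,2), (1,1)

Need to visit all 12 open cells exactly once, starting at (3,2) and ending at (1,1).
Route from (3,2): left 1 to (3,1), up 1 to (2,1), right 2 to (2,3), down 1 to (3,3), right 1 to (3,4), up 2 to (1,4), left 3 to (1,1) — 11 moves in all.
Check: all 12 open cells covered.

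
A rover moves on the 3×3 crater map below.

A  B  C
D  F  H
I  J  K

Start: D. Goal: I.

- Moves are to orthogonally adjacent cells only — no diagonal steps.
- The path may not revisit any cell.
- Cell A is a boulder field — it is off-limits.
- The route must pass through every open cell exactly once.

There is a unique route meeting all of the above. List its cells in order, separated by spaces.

Need to visit all 8 open cells exactly once, starting at D and ending at I.
Cell K has only two open neighbours (H and J), so the path must pass straight through it: one of those is the cell it's entered from and the other is where it exits.
Route from D: right 1 to F, up 1 to B, right 1 to C, down 2 to K, left 2 to I — 7 moves in all.
Check: all 8 open cells covered.

D F B C H K J I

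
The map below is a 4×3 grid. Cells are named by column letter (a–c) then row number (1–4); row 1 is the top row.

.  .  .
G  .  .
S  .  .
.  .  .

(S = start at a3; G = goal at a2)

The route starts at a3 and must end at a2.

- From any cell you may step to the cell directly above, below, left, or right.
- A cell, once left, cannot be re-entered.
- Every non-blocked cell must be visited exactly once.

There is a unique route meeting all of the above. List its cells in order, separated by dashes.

Need to visit all 12 open cells exactly once, starting at a3 and ending at a2.
Cell c4 has only two open neighbours (c3 and b4), so the path must pass straight through it: one of those is the cell it's entered from and the other is where it exits.
Route from a3: down to a4, 2× right (reaching c4), up to c3, left to b3, up to b2, right to c2, up to c1, 2× left (reaching a1), down to a2 — 11 moves in all.
Check: all 12 open cells covered.

a3 - a4 - b4 - c4 - c3 - b3 - b2 - c2 - c1 - b1 - a1 - a2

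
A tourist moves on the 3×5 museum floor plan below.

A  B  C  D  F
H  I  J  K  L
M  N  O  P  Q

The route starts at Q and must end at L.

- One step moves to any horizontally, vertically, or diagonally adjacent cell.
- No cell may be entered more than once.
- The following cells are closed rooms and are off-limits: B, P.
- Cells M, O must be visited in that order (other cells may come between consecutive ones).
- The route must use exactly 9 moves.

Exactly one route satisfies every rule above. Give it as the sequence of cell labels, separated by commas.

Q, K, C, I, M, N, O, J, D, L

The waypoints must appear in the order M, O, with no cell reused.
Route from Q: 2× up-left (reaching C), 2× down-left (reaching M), 2× right (reaching O), up to J, up-right to D, down-right to L — 9 moves in all.
Check: order respected (M at step 4, O at step 6); 9 moves as required.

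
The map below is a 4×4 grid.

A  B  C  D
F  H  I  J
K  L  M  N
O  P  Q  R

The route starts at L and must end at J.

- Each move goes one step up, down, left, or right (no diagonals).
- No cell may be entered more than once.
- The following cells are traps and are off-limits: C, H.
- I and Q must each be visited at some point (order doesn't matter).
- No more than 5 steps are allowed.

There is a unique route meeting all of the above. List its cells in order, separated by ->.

L -> P -> Q -> M -> I -> J

Any route must reach I and Q and still end at J within 5 moves, so the order of the required stops is forced.
Route from L: down 1 to P, right 1 to Q, up 2 to I, right 1 to J — 5 moves in all.
Check: all required cells visited; 5 ≤ 5 moves.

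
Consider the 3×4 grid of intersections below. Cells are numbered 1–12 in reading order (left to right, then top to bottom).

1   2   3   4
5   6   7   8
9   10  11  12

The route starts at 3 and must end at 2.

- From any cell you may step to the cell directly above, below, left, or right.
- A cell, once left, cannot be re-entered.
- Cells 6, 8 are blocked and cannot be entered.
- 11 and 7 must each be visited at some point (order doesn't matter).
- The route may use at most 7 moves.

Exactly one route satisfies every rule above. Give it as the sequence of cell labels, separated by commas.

3, 7, 11, 10, 9, 5, 1, 2

The 7-move cap with required stops at 11, 7 leaves no slack for detours.
Route from 3: 2× down (reaching 11), 2× left (reaching 9), 2× up (reaching 1), right to 2 — 7 moves in all.
Check: all required cells visited; 7 ≤ 7 moves.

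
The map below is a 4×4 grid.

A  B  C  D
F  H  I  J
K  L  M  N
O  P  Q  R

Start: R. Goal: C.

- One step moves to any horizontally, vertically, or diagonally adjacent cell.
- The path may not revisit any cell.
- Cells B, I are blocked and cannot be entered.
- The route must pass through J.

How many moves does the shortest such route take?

Any route passes through J somewhere between R and C. Summing Chebyshev distances along the two legs (R → J → C) gives a lower bound of 2 + 1 = 3 moves.
A route of 3 moves achieves this: R → M → J → C.
Since 3 matches the lower bound, it is optimal.

3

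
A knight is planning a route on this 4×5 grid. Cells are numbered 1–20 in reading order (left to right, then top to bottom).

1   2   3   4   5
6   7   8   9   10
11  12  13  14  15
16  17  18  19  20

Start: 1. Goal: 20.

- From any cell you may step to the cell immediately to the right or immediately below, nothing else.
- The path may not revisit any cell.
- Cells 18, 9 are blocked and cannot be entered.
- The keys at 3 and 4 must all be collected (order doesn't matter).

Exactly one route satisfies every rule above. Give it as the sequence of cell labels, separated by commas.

Moves only go right or down, so the column and row indices never decrease.
Route from 1: right 4 to 5, down 3 to 20 — 7 moves in all.
Check: all required cells visited.

1, 2, 3, 4, 5, 10, 15, 20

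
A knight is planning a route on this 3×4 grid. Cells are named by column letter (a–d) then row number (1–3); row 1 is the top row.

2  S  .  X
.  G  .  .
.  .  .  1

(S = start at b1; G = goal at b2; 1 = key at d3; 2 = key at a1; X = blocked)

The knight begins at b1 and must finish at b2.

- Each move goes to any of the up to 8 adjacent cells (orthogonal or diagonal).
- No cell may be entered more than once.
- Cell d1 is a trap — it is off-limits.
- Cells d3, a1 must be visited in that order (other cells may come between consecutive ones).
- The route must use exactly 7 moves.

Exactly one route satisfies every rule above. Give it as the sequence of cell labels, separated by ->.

The waypoints must appear in the order d3, a1, with no cell reused.
Route from b1: 2× down-right (reaching d3), 2× left (reaching b3), up-left to a2, up to a1, down-right to b2 — 7 moves in all.
Check: order respected (1 at step 2, 2 at step 6); 7 moves as required.

b1 -> c2 -> d3 -> c3 -> b3 -> a2 -> a1 -> b2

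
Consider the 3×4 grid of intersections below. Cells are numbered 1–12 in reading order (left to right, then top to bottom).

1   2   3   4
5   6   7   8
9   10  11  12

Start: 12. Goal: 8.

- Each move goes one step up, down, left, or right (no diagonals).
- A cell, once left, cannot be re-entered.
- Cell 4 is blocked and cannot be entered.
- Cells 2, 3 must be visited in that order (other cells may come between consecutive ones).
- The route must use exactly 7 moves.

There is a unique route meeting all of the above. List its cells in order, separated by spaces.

The waypoints must appear in the order 2, 3, with no cell reused.
Route from 12: left 2 to 10, up 2 to 2, right 1 to 3, down 1 to 7, right 1 to 8 — 7 moves in all.
Check: order respected (2 at step 4, 3 at step 5); 7 moves as required.

12 11 10 6 2 3 7 8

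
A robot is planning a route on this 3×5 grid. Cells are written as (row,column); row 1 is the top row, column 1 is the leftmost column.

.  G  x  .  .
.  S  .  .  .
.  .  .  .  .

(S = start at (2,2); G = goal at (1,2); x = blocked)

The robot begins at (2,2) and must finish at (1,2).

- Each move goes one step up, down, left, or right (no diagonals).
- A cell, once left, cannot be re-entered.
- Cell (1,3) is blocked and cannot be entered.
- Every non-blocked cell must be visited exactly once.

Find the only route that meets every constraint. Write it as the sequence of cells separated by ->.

(2,2) -> (2,3) -> (2,4) -> (1,4) -> (1,5) -> (2,5) -> (3,5) -> (3,4) -> (3,3) -> (3,2) -> (3,1) -> (2,1) -> (1,1) -> (1,2)

Need to visit all 14 open cells exactly once, starting at (2,2) and ending at (1,2).
Route from (2,2): right 2 to (2,4), up 1 to (1,4), right 1 to (1,5), down 2 to (3,5), left 4 to (3,1), up 2 to (1,1), right 1 to (1,2) — 13 moves in all.
Check: all 14 open cells covered.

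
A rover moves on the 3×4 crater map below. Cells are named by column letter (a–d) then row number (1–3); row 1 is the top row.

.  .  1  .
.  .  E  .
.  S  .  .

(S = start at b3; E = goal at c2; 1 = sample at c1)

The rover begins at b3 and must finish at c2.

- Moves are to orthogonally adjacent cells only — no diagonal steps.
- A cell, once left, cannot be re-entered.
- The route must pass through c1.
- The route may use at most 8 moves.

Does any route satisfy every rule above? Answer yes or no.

yes

One route that works: b3 → b2 → b1 → c1 → c2.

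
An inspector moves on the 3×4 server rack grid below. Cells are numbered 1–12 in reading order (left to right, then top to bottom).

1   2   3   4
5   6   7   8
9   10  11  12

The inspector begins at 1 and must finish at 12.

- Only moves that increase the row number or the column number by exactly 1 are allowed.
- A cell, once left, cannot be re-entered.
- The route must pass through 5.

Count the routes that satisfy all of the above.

4

A right/down-only route from 1 to 12 makes exactly 2 down-moves and 3 right-moves in some order.
With no other constraints that would be C(5,2) = 10 routes.
Split at 5 and multiply the segment counts: 1→5: 1; 5→12: 4; product = 4.
That gives 4 routes.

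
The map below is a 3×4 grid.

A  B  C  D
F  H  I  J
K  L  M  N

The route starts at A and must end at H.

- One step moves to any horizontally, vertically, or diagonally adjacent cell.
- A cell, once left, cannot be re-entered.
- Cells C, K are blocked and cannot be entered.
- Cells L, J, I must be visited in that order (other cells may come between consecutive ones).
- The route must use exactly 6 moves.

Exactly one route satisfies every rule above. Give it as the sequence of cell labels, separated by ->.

A -> F -> L -> M -> J -> I -> H

The waypoints must appear in the order L, J, I, with no cell reused.
Route from A: down 1 to F, down-right 1 to L, right 1 to M, up-right 1 to J, left 2 to H — 6 moves in all.
Check: order respected (L at step 2, J at step 4, I at step 5); 6 moves as required.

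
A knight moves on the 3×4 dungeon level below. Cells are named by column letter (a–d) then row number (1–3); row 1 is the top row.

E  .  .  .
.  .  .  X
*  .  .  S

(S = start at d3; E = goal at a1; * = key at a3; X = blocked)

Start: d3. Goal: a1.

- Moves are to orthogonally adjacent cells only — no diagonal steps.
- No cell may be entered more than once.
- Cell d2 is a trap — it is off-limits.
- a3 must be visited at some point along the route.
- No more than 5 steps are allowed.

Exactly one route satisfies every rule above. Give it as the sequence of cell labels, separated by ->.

d3 -> c3 -> b3 -> a3 -> a2 -> a1

Any route must reach a3 and still end at a1 within 5 moves, so the order of the required stops is forced.
Route from d3: left 3 to a3, up 2 to a1 — 5 moves in all.
Check: all required cells visited; 5 ≤ 5 moves.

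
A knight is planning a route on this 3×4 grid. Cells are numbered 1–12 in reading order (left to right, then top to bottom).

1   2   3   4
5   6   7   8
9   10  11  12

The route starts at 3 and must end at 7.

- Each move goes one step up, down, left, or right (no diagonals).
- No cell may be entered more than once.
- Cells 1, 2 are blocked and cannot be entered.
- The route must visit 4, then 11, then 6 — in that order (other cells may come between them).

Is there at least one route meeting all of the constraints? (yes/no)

yes

One route that works: 3 → 4 → 8 → 12 → 11 → 10 → 6 → 7.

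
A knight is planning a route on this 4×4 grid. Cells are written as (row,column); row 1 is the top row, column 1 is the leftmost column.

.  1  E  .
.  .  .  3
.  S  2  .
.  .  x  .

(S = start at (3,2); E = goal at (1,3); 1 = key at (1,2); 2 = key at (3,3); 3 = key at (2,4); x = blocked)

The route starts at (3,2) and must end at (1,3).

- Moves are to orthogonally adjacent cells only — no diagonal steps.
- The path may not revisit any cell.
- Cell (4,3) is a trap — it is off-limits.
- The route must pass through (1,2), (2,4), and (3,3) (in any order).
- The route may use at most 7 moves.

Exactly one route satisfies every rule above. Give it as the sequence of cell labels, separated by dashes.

(3,2) - (3,3) - (3,4) - (2,4) - (2,3) - (2,2) - (1,2) - (1,3)

Any route must reach (1,2), (2,4), and (3,3) and still end at (1,3) within 7 moves, so the order of the required stops is forced.
Route from (3,2): right 2 to (3,4), up 1 to (2,4), left 2 to (2,2), up 1 to (1,2), right 1 to (1,3) — 7 moves in all.
Check: all required cells visited; 7 ≤ 7 moves.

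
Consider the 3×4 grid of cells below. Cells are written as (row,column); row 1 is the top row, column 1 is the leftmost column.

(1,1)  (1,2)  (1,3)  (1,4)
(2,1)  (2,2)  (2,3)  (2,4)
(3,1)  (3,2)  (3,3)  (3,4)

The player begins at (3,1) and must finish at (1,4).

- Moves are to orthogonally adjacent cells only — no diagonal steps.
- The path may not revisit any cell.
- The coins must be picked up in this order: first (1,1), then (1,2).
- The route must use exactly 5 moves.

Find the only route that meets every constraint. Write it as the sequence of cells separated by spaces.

The waypoints must appear in the order (1,1), (1,2), with no cell reused.
Route from (3,1): 2× up (reaching (1,1)), 3× right (reaching (1,4)) — 5 moves in all.
Check: order respected ((1,1) at step 2, (1,2) at step 3); 5 moves as required.

(3,1) (2,1) (1,1) (1,2) (1,3) (1,4)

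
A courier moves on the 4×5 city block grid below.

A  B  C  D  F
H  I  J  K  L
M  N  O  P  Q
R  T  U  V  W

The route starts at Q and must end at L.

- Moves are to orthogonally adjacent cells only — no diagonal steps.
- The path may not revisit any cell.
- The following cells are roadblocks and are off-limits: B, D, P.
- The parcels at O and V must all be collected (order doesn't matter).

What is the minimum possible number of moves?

Any route passes through O and V in some order between Q and L. Summing Manhattan distances along each leg and taking the cheapest ordering (Q → V → O → L) gives a lower bound of 2 + 2 + 3 = 7 moves.
A route of 7 moves achieves this: Q → W → V → U → O → J → K → L.
Since 7 matches the lower bound, it is optimal.

7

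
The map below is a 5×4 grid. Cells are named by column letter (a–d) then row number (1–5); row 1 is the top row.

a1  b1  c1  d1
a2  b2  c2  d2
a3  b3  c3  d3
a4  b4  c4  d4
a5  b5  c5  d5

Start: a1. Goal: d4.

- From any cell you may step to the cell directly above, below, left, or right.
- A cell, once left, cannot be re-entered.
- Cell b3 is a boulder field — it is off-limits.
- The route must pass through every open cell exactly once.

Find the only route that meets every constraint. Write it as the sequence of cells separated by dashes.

a1 - b1 - c1 - d1 - d2 - d3 - c3 - c2 - b2 - a2 - a3 - a4 - a5 - b5 - b4 - c4 - c5 - d5 - d4

Need to visit all 19 open cells exactly once, starting at a1 and ending at d4.
Route from a1: right 3 to d1, down 2 to d3, left 1 to c3, up 1 to c2, left 2 to a2, down 3 to a5, right 1 to b5, up 1 to b4, right 1 to c4, down 1 to c5, right 1 to d5, up 1 to d4 — 18 moves in all.
Check: all 19 open cells covered.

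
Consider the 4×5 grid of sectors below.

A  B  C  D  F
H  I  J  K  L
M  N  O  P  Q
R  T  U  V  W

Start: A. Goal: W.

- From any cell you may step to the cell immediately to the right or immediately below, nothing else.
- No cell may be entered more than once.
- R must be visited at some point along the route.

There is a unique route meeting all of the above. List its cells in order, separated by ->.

Moves only go right or down, so the column and row indices never decrease.
Route from A: 3× down (reaching R), 4× right (reaching W) — 7 moves in all.
Check: all required cells visited.

A -> H -> M -> R -> T -> U -> V -> W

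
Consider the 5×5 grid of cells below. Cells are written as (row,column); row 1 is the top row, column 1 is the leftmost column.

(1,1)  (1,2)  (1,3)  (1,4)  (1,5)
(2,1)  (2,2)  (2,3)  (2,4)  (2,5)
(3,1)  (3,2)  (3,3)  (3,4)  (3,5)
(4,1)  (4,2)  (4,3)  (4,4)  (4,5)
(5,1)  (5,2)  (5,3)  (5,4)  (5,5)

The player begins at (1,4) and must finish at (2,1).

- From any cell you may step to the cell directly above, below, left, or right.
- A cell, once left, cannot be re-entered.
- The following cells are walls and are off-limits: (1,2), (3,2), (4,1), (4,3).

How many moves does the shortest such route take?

4

The Manhattan distance from (1,4) to (2,1) is |1−2| + |4−1| = 4, so at least 4 moves are needed.
A route of 4 moves achieves this: (1,4) → (2,4) → (2,3) → (2,2) → (2,1).
Since 4 matches the lower bound, it is optimal.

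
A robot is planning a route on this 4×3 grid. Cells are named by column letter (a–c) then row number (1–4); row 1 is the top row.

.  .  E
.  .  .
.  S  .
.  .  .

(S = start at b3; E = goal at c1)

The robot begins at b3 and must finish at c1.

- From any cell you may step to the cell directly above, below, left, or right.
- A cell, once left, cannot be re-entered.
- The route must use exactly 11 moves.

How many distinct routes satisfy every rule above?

4

Need simple routes of exactly 11 moves from b3 to c1 (Manhattan distance 3, so 4 moves are spent on a detour and 4 undoing it).
Enumerating: b3 b2 b1 a1 a2 a3 a4 b4 c4 c3 c2 c1 | b3 b2 c2 c3 c4 b4 a4 a3 a2 a1 b1 c1 | b3 a3 a4 b4 c4 c3 c2 b2 a2 a1 b1 c1 | b3 c3 c4 b4 a4 a3 a2 a1 b1 b2 c2 c1.
That gives 4 routes.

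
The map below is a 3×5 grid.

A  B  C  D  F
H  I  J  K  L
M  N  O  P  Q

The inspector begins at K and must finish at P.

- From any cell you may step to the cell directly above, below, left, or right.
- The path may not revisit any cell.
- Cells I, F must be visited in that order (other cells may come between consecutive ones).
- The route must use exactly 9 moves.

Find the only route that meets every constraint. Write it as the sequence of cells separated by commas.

K, J, I, B, C, D, F, L, Q, P

The waypoints must appear in the order I, F, with no cell reused.
Route from K: 2× left (reaching I), up to B, 3× right (reaching F), 2× down (reaching Q), left to P — 9 moves in all.
Check: order respected (I at step 2, F at step 6); 9 moves as required.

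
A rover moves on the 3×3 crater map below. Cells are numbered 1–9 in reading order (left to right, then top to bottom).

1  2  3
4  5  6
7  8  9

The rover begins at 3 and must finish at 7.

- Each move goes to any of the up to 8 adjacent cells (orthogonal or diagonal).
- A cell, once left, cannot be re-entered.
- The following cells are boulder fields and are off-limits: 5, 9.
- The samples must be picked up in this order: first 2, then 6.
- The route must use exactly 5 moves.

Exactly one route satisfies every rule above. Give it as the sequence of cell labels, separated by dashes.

The waypoints must appear in the order 2, 6, with no cell reused.
Route from 3: left 1 to 2, down-right 1 to 6, down-left 1 to 8, up-left 1 to 4, down 1 to 7 — 5 moves in all.
Check: order respected (2 at step 1, 6 at step 2); 5 moves as required.

3 - 2 - 6 - 8 - 4 - 7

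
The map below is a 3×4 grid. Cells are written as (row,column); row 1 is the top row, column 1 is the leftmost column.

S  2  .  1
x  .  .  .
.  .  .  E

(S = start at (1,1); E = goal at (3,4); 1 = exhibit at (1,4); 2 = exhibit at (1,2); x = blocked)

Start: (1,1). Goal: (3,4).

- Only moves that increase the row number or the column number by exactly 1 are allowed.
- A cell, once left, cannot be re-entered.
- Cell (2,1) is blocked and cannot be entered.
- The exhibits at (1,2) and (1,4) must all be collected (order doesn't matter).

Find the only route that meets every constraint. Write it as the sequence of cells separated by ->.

Moves only go right or down, so the column and row indices never decrease.
Route from (1,1): 3× right (reaching (1,4)), 2× down (reaching (3,4)) — 5 moves in all.
Check: all required cells visited.

(1,1) -> (1,2) -> (1,3) -> (1,4) -> (2,4) -> (3,4)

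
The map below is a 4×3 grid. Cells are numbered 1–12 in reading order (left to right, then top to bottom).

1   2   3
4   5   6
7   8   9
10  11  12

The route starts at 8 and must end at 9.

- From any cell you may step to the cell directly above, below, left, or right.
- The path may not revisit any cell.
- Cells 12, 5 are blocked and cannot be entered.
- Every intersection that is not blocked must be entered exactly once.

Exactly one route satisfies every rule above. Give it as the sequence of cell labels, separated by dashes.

Need to visit all 10 open cells exactly once, starting at 8 and ending at 9.
Cell 2 has only two open neighbours (1 and 3), so the path must pass straight through it: one of those is the cell it's entered from and the other is where it exits.
Route from 8: down to 11, left to 10, 3× up (reaching 1), 2× right (reaching 3), 2× down (reaching 9) — 9 moves in all.
Check: all 10 open cells covered.

8 - 11 - 10 - 7 - 4 - 1 - 2 - 3 - 6 - 9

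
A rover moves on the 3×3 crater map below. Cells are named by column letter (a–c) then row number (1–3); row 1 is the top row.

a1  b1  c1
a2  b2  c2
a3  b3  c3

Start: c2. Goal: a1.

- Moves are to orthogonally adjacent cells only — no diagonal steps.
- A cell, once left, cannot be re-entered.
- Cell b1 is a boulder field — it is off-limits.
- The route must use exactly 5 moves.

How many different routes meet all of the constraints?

Need simple routes of exactly 5 moves from c2 to a1 (Manhattan distance 3, so 1 moves are spent on a detour and 1 undoing it).
Enumerating: c2 c3 b3 b2 a2 a1 | c2 c3 b3 a3 a2 a1 | c2 b2 b3 a3 a2 a1.
That gives 3 routes.

3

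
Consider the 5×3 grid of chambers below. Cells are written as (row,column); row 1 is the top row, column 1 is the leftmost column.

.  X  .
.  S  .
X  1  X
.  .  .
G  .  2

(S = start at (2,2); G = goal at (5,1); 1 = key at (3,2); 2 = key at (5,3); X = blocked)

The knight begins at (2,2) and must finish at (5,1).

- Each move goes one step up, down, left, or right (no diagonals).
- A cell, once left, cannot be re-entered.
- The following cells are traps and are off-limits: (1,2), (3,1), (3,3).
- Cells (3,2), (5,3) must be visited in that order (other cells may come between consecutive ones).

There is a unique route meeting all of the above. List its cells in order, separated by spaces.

(2,2) (3,2) (4,2) (4,3) (5,3) (5,2) (5,1)

The waypoints must appear in the order (3,2), (5,3), with no cell reused.
Route from (2,2): down 2 to (4,2), right 1 to (4,3), down 1 to (5,3), left 2 to (5,1) — 6 moves in all.
Check: order respected (1 at step 1, 2 at step 4).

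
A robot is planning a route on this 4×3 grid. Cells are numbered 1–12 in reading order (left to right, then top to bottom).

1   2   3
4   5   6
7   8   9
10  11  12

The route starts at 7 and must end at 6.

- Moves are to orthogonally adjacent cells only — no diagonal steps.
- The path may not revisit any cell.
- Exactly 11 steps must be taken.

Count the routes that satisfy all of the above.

Need simple routes of exactly 11 moves from 7 to 6 (Manhattan distance 3, so 4 moves are spent on a detour and 4 undoing it).
Enumerating: 7 10 11 12 9 8 5 4 1 2 3 6.
That gives 1 route.

1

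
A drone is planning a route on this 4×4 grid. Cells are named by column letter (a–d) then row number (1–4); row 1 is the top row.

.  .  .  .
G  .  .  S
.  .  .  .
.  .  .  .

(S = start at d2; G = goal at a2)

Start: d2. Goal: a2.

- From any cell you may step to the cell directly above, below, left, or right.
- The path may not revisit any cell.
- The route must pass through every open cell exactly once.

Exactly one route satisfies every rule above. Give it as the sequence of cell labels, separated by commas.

Need to visit all 16 open cells exactly once, starting at d2 and ending at a2.
Cell a1 has only two open neighbours (a2 and b1), so the path must pass straight through it: one of those is the cell it's entered from and the other is where it exits.
Route from d2: up to d1, left to c1, 2× down (reaching c3), right to d3, down to d4, 3× left (reaching a4), up to a3, right to b3, 2× up (reaching b1), left to a1, down to a2 — 15 moves in all.
Check: all 16 open cells covered.

d2, d1, c1, c2, c3, d3, d4, c4, b4, a4, a3, b3, b2, b1, a1, a2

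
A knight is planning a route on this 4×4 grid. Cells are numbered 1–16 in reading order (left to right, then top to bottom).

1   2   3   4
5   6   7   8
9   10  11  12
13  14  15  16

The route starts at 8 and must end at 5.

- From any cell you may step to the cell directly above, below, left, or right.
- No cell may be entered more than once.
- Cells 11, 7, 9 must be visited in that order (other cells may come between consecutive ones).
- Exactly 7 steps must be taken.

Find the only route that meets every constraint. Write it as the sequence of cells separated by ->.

The waypoints must appear in the order 11, 7, 9, with no cell reused.
Route from 8: down to 12, left to 11, up to 7, left to 6, down to 10, left to 9, up to 5 — 7 moves in all.
Check: order respected (11 at step 2, 7 at step 3, 9 at step 6); 7 moves as required.

8 -> 12 -> 11 -> 7 -> 6 -> 10 -> 9 -> 5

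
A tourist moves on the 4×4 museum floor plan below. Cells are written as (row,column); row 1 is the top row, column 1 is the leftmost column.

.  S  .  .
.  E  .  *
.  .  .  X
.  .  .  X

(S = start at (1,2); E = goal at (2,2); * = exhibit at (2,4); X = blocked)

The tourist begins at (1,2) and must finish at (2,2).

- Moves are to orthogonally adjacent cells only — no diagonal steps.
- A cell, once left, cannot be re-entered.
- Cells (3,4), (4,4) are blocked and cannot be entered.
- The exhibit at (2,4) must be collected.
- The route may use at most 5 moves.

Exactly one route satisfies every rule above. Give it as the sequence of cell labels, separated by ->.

Any route must reach (2,4) and still end at (2,2) within 5 moves, so the order of the required stops is forced.
Route from (1,2): 2× right (reaching (1,4)), down to (2,4), 2× left (reaching (2,2)) — 5 moves in all.
Check: all required cells visited; 5 ≤ 5 moves.

(1,2) -> (1,3) -> (1,4) -> (2,4) -> (2,3) -> (2,2)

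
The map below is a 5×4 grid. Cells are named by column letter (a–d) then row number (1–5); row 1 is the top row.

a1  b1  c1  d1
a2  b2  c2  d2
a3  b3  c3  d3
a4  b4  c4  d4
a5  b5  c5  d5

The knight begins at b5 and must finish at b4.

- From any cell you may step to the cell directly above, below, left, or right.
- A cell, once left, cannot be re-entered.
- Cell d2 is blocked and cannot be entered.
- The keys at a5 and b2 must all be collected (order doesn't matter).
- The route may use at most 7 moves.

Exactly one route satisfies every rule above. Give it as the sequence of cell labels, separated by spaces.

The budget equals the shortest possible length, so every move has to be on a shortest route through the required cells.
Route from b5: left to a5, 3× up (reaching a2), right to b2, 2× down (reaching b4) — 7 moves in all.
Check: all required cells visited; 7 ≤ 7 moves.

b5 a5 a4 a3 a2 b2 b3 b4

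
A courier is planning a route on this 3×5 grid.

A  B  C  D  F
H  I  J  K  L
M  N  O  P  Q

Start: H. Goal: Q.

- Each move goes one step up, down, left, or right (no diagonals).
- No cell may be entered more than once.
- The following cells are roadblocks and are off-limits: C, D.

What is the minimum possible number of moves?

The Manhattan distance from H to Q is |2−3| + |1−5| = 5, so at least 5 moves are needed.
A route of 5 moves achieves this: H → M → N → O → P → Q.
Since 5 matches the lower bound, it is optimal.

5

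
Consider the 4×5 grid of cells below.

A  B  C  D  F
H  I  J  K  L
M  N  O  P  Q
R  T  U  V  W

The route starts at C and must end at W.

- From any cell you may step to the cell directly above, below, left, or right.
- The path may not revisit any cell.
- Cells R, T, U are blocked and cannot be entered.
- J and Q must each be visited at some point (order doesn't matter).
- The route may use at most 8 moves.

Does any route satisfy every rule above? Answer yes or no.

yes

One route that works: C → J → O → P → Q → W.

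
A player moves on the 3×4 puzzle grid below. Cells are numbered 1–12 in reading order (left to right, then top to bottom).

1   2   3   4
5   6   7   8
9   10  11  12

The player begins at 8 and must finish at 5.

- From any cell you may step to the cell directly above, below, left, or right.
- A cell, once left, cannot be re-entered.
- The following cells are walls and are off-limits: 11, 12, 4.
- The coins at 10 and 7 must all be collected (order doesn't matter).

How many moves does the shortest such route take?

Any route passes through 10 and 7 in some order between 8 and 5. Summing Manhattan distances along each leg and taking the cheapest ordering (8 → 7 → 10 → 5) gives a lower bound of 1 + 2 + 2 = 5 moves.
A route of 5 moves achieves this: 8 → 7 → 6 → 10 → 9 → 5.
Since 5 matches the lower bound, it is optimal.

5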